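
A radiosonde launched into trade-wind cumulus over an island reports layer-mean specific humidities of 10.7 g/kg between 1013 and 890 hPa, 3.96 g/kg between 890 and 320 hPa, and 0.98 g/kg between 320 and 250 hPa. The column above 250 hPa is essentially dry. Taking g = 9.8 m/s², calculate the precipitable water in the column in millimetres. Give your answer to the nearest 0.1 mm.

Precipitable water is the column-integrated vapour mass per unit area: PW = (1/g) Σ q̄ Δp, with q in kg/kg and Δp in Pa (1 kg/m² of water = 1 mm).
Layer 1013–890 hPa: Δp = 123 hPa = 12300 Pa, q̄ = 0.0107 kg/kg → 0.0107 × 12300 / 9.8 = 13.43 mm
Layer 890–320 hPa: Δp = 570 hPa = 57000 Pa, q̄ = 0.00396 kg/kg → 0.00396 × 57000 / 9.8 = 23.03 mm
Layer 320–250 hPa: Δp = 70 hPa = 7000 Pa, q̄ = 0.00098 kg/kg → 0.00098 × 7000 / 9.8 = 0.70 mm
PW = 13.43 + 23.03 + 0.70 = 37.16 ≈ 37.2 mm.

PW ≈ 37.2 mm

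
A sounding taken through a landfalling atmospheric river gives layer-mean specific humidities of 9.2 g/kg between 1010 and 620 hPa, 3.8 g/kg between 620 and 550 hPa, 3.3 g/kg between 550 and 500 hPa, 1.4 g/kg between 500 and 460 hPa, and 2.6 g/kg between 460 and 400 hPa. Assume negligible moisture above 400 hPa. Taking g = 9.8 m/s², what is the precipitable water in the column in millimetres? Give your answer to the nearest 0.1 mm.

PW ≈ 43.2 mm

Precipitable water is the column-integrated vapour mass per unit area: PW = (1/g) Σ q̄ Δp, with q in kg/kg and Δp in Pa (1 kg/m² of water = 1 mm).
Layer 1010–620 hPa: Δp = 390 hPa = 39000 Pa, q̄ = 0.0092 kg/kg → 0.0092 × 39000 / 9.8 = 36.61 mm
Layer 620–550 hPa: Δp = 70 hPa = 7000 Pa, q̄ = 0.0038 kg/kg → 0.0038 × 7000 / 9.8 = 2.71 mm
Layer 550–500 hPa: Δp = 50 hPa = 5000 Pa, q̄ = 0.0033 kg/kg → 0.0033 × 5000 / 9.8 = 1.68 mm
Layer 500–460 hPa: Δp = 40 hPa = 4000 Pa, q̄ = 0.0014 kg/kg → 0.0014 × 4000 / 9.8 = 0.57 mm
Layer 460–400 hPa: Δp = 60 hPa = 6000 Pa, q̄ = 0.0026 kg/kg → 0.0026 × 6000 / 9.8 = 1.59 mm
PW = 36.61 + 2.71 + 1.68 + 0.57 + 1.59 = 43.16 ≈ 43.2 mm.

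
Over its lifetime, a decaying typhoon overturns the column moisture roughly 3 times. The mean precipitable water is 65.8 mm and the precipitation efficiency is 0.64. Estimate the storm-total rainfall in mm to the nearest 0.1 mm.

rainfall ≈ 126.3 mm

Each cycle deposits ε × PW = 0.64 × 65.8 = 42.112 mm.
Over 3 cycles: 3 × 42.112 = 126.3 mm.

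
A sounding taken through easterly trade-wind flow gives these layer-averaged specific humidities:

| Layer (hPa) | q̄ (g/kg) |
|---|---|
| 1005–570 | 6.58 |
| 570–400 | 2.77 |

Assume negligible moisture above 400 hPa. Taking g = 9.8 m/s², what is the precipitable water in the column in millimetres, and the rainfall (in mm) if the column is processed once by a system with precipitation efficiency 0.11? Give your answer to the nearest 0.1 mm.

PW ≈ 34.0 mm; rainfall ≈ 3.7 mm

Precipitable water is the column-integrated vapour mass per unit area: PW = (1/g) Σ q̄ Δp, with q in kg/kg and Δp in Pa (1 kg/m² of water = 1 mm).
Layer 1005–570 hPa: Δp = 435 hPa = 43500 Pa, q̄ = 0.00658 kg/kg → 0.00658 × 43500 / 9.8 = 29.21 mm
Layer 570–400 hPa: Δp = 170 hPa = 17000 Pa, q̄ = 0.00277 kg/kg → 0.00277 × 17000 / 9.8 = 4.81 mm
PW = 29.21 + 4.81 = 34.02 ≈ 34.0 mm.
Rainfall = ε × PW = 0.11 × 34.0 = 3.7 mm.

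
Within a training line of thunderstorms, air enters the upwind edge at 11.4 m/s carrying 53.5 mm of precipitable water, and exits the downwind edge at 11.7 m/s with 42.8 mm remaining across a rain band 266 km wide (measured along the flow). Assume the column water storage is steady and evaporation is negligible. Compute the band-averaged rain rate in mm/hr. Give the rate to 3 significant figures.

R ≈ 1.48 mm/hr

Column moisture flux per unit crosswind length is F = V × PW.
Inflow: F_in = 11.4 × 53.5 = 609.9 mm·m/s
Outflow: F_out = 11.7 × 42.8 = 500.76 mm·m/s
Steady-state rate R = (F_in − F_out)/L = (609.9 − 500.76) / 266000 m = 4.103e-04 mm/s.
R = 4.103e-04 × 3600 = 1.48 mm/hr.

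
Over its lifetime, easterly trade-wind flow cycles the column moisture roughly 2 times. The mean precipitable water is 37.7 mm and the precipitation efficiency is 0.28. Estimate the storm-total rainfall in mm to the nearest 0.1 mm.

rainfall ≈ 21.1 mm

Each cycle deposits ε × PW = 0.28 × 37.7 = 10.556 mm.
Over 2 cycles: 2 × 10.556 = 21.1 mm.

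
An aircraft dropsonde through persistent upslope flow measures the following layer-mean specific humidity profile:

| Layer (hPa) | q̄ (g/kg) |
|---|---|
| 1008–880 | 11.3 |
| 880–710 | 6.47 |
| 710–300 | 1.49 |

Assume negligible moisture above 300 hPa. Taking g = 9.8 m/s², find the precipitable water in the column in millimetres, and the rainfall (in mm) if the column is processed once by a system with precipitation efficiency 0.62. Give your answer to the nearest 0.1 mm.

Precipitable water is the column-integrated vapour mass per unit area: PW = (1/g) Σ q̄ Δp, with q in kg/kg and Δp in Pa (1 kg/m² of water = 1 mm).
Layer 1008–880 hPa: Δp = 128 hPa = 12800 Pa, q̄ = 0.0113 kg/kg → 0.0113 × 12800 / 9.8 = 14.76 mm
Layer 880–710 hPa: Δp = 170 hPa = 17000 Pa, q̄ = 0.00647 kg/kg → 0.00647 × 17000 / 9.8 = 11.22 mm
Layer 710–300 hPa: Δp = 410 hPa = 41000 Pa, q̄ = 0.00149 kg/kg → 0.00149 × 41000 / 9.8 = 6.23 mm
PW = 14.76 + 11.22 + 6.23 = 32.21 ≈ 32.2 mm.
Rainfall = ε × PW = 0.62 × 32.2 = 20.0 mm.

PW ≈ 32.2 mm; rainfall ≈ 20.0 mm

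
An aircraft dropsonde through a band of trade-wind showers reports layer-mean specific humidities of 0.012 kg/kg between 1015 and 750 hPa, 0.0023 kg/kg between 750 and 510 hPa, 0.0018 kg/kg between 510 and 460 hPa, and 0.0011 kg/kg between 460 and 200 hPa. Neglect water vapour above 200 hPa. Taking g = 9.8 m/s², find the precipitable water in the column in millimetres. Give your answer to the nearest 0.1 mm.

Precipitable water is the column-integrated vapour mass per unit area: PW = (1/g) Σ q̄ Δp, with q in kg/kg and Δp in Pa (1 kg/m² of water = 1 mm).
Layer 1015–750 hPa: Δp = 265 hPa = 26500 Pa, q̄ = 0.012 kg/kg → 0.012 × 26500 / 9.8 = 32.45 mm
Layer 750–510 hPa: Δp = 240 hPa = 24000 Pa, q̄ = 0.0023 kg/kg → 0.0023 × 24000 / 9.8 = 5.63 mm
Layer 510–460 hPa: Δp = 50 hPa = 5000 Pa, q̄ = 0.0018 kg/kg → 0.0018 × 5000 / 9.8 = 0.92 mm
Layer 460–200 hPa: Δp = 260 hPa = 26000 Pa, q̄ = 0.0011 kg/kg → 0.0011 × 26000 / 9.8 = 2.92 mm
PW = 32.45 + 5.63 + 0.92 + 2.92 = 41.92 ≈ 41.9 mm.

PW ≈ 41.9 mm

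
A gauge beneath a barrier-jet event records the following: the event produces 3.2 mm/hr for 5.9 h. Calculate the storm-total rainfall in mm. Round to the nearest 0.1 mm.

total ≈ 18.9 mm

Total = Σ Rᵢ Δtᵢ = 3.2 × 5.9
      = 18.88 = 18.9 mm.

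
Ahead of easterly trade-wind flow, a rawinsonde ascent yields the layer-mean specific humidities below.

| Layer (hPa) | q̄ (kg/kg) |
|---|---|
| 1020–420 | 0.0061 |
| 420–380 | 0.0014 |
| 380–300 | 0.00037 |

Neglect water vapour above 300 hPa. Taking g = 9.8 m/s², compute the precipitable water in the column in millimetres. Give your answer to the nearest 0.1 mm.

PW ≈ 38.2 mm

Precipitable water is the column-integrated vapour mass per unit area: PW = (1/g) Σ q̄ Δp, with q in kg/kg and Δp in Pa (1 kg/m² of water = 1 mm).
Layer 1020–420 hPa: Δp = 600 hPa = 60000 Pa, q̄ = 0.0061 kg/kg → 0.0061 × 60000 / 9.8 = 37.35 mm
Layer 420–380 hPa: Δp = 40 hPa = 4000 Pa, q̄ = 0.0014 kg/kg → 0.0014 × 4000 / 9.8 = 0.57 mm
Layer 380–300 hPa: Δp = 80 hPa = 8000 Pa, q̄ = 0.00037 kg/kg → 0.00037 × 8000 / 9.8 = 0.30 mm
PW = 37.35 + 0.57 + 0.30 = 38.22 ≈ 38.2 mm.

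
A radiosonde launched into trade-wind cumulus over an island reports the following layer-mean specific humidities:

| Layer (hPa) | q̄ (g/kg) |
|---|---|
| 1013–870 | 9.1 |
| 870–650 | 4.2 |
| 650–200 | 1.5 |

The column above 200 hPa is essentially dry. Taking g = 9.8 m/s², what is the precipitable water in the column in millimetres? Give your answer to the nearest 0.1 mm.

PW ≈ 29.6 mm

Precipitable water is the column-integrated vapour mass per unit area: PW = (1/g) Σ q̄ Δp, with q in kg/kg and Δp in Pa (1 kg/m² of water = 1 mm).
Layer 1013–870 hPa: Δp = 143 hPa = 14300 Pa, q̄ = 0.0091 kg/kg → 0.0091 × 14300 / 9.8 = 13.28 mm
Layer 870–650 hPa: Δp = 220 hPa = 22000 Pa, q̄ = 0.0042 kg/kg → 0.0042 × 22000 / 9.8 = 9.43 mm
Layer 650–200 hPa: Δp = 450 hPa = 45000 Pa, q̄ = 0.0015 kg/kg → 0.0015 × 45000 / 9.8 = 6.89 mm
PW = 13.28 + 9.43 + 6.89 = 29.60 ≈ 29.6 mm.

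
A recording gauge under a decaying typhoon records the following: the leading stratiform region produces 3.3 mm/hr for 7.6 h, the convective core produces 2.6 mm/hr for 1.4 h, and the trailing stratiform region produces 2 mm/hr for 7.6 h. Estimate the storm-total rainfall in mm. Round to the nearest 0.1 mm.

Total = Σ Rᵢ Δtᵢ = 3.3 × 7.6 + 2.6 × 1.4 + 2 × 7.6
      = 25.08 + 3.64 + 15.2 = 43.9 mm.

total ≈ 43.9 mm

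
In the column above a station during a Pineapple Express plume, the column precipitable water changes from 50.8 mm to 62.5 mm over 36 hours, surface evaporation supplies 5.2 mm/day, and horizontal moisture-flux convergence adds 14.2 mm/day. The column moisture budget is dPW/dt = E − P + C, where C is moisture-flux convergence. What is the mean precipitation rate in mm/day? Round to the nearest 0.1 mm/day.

dPW/dt = (62.5 − 50.8) mm / (36/24 day) = +7.800 mm/day.
P = E + C − dPW/dt = 5.2 + (14.2) − (+7.800) = 11.6 mm/day.

P ≈ 11.6 mm/day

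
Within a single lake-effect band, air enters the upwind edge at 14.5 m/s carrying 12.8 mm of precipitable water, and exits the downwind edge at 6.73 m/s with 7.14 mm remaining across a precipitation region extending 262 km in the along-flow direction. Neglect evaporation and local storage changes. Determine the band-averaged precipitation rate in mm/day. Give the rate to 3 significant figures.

R ≈ 45.4 mm/day

Column moisture flux per unit crosswind length is F = V × PW.
Inflow: F_in = 14.5 × 12.8 = 185.6 mm·m/s
Outflow: F_out = 6.73 × 7.14 = 48.0522 mm·m/s
Steady-state rate R = (F_in − F_out)/L = (185.6 − 48.0522) / 262000 m = 5.250e-04 mm/s.
R = 5.250e-04 × 3600 × 24 = 45.4 mm/day.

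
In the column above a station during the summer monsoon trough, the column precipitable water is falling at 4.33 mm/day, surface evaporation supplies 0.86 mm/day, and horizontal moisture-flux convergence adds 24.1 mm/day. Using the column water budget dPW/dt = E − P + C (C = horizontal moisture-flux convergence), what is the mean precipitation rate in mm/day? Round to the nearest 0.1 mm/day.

dPW/dt = -4.33 mm/day.
P = E + C − dPW/dt = 0.86 + (24.1) − (-4.33) = 29.3 mm/day.

P ≈ 29.3 mm/day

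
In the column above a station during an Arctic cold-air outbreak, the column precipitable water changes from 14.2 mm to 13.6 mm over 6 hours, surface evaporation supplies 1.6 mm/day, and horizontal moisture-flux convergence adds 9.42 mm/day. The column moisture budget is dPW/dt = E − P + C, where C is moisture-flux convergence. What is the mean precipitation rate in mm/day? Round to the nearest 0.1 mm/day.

dPW/dt = (13.6 − 14.2) mm / (6/24 day) = -2.400 mm/day.
P = E + C − dPW/dt = 1.6 + (9.42) − (-2.400) = 13.4 mm/day.

P ≈ 13.4 mm/day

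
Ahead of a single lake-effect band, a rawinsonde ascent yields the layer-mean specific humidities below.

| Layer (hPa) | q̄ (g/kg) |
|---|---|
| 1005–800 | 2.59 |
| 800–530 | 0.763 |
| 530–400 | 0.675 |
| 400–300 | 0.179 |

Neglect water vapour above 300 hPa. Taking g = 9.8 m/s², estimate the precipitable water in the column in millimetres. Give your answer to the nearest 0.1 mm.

Precipitable water is the column-integrated vapour mass per unit area: PW = (1/g) Σ q̄ Δp, with q in kg/kg and Δp in Pa (1 kg/m² of water = 1 mm).
Layer 1005–800 hPa: Δp = 205 hPa = 20500 Pa, q̄ = 0.00259 kg/kg → 0.00259 × 20500 / 9.8 = 5.42 mm
Layer 800–530 hPa: Δp = 270 hPa = 27000 Pa, q̄ = 0.000763 kg/kg → 0.000763 × 27000 / 9.8 = 2.10 mm
Layer 530–400 hPa: Δp = 130 hPa = 13000 Pa, q̄ = 0.000675 kg/kg → 0.000675 × 13000 / 9.8 = 0.90 mm
Layer 400–300 hPa: Δp = 100 hPa = 10000 Pa, q̄ = 0.000179 kg/kg → 0.000179 × 10000 / 9.8 = 0.18 mm
PW = 5.42 + 2.10 + 0.90 + 0.18 = 8.60 ≈ 8.6 mm.

PW ≈ 8.6 mm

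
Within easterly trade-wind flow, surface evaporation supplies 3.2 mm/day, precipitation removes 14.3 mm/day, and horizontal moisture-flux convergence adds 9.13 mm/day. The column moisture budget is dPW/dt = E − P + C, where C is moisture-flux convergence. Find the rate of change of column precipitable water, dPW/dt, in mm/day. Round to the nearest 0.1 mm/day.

dPW/dt = E − P + C = 3.2 − 14.3 + (9.13) = -2.0 mm/day.

dPW/dt ≈ -2.0 mm/day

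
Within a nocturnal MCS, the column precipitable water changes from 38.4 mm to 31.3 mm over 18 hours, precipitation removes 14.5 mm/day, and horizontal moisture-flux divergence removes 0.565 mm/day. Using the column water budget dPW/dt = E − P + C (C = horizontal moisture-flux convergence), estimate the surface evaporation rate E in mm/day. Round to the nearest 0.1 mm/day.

E ≈ 5.6 mm/day

dPW/dt = (31.3 − 38.4) mm / (18/24 day) = -9.467 mm/day.
E = dPW/dt + P − C = (-9.467) + 14.5 − (-0.565) = 5.6 mm/day.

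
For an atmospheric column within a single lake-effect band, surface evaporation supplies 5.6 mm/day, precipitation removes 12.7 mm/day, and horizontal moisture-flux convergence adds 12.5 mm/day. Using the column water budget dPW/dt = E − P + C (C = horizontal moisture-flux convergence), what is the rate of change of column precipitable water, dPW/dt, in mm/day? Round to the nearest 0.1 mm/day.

dPW/dt ≈ 5.4 mm/day

dPW/dt = E − P + C = 5.6 − 12.7 + (12.5) = 5.4 mm/day.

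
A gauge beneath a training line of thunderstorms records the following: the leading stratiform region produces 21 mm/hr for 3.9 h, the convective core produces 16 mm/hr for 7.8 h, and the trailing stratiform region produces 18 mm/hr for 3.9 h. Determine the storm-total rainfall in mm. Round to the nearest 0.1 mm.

total ≈ 276.9 mm

Total = Σ Rᵢ Δtᵢ = 21 × 3.9 + 16 × 7.8 + 18 × 3.9
      = 81.9 + 124.8 + 70.2 = 276.9 mm.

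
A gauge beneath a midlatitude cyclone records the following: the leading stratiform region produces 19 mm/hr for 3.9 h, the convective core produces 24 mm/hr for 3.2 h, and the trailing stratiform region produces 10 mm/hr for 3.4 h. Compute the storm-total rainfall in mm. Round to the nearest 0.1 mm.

Total = Σ Rᵢ Δtᵢ = 19 × 3.9 + 24 × 3.2 + 10 × 3.4
      = 74.1 + 76.8 + 34 = 184.9 mm.

total ≈ 184.9 mm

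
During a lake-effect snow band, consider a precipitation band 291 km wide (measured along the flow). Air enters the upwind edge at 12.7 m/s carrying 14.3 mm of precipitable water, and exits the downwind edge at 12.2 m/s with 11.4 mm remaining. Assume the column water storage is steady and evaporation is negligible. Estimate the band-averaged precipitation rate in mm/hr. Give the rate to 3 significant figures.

Column moisture flux per unit crosswind length is F = V × PW.
Inflow: F_in = 12.7 × 14.3 = 181.61 mm·m/s
Outflow: F_out = 12.2 × 11.4 = 139.08 mm·m/s
Steady-state rate R = (F_in − F_out)/L = (181.61 − 139.08) / 291000 m = 1.462e-04 mm/s.
R = 1.462e-04 × 3600 = 0.526 mm/hr.

R ≈ 0.526 mm/hr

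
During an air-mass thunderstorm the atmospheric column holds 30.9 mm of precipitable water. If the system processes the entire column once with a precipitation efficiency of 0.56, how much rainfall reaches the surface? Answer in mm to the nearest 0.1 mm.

Rainfall = ε × PW = 0.56 × 30.9 = 17.3 mm.

rainfall ≈ 17.3 mm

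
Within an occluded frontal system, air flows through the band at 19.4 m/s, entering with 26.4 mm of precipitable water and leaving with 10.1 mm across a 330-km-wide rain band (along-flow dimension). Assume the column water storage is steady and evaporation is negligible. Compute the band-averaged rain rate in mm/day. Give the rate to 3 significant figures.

R ≈ 82.8 mm/day

Column moisture flux per unit crosswind length is F = V × PW.
Inflow: F_in = 19.4 × 26.4 = 512.16 mm·m/s
Outflow: F_out = 19.4 × 10.1 = 195.94 mm·m/s
Steady-state rate R = (F_in − F_out)/L = (512.16 − 195.94) / 330000 m = 9.582e-04 mm/s.
R = 9.582e-04 × 3600 × 24 = 82.8 mm/day.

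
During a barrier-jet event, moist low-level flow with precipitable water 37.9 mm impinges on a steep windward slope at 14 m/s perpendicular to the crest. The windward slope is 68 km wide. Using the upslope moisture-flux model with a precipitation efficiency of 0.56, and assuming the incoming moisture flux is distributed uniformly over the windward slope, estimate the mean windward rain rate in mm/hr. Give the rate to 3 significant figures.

R ≈ 15.7 mm/hr

Incoming column moisture flux per unit ridge length: F = V × PW = 14 × 37.9 = 530.6 mm·m/s.
Spread over the 68 km slope with efficiency ε = 0.56: R = ε·F/W = 0.56 × 530.6 / 68000 m = 4.370e-03 mm/s.
R = 4.370e-03 × 3600 = 15.7 mm/hr.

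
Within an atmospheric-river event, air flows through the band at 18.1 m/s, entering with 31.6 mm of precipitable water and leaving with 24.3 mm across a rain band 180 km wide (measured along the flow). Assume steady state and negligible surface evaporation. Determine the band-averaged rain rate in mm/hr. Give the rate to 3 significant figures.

R ≈ 2.64 mm/hr

Column moisture flux per unit crosswind length is F = V × PW.
Inflow: F_in = 18.1 × 31.6 = 571.96 mm·m/s
Outflow: F_out = 18.1 × 24.3 = 439.83 mm·m/s
Steady-state rate R = (F_in − F_out)/L = (571.96 − 439.83) / 180000 m = 7.341e-04 mm/s.
R = 7.341e-04 × 3600 = 2.64 mm/hr.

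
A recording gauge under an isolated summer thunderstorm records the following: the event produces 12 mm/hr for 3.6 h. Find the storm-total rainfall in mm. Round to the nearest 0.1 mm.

total ≈ 43.2 mm

Total = Σ Rᵢ Δtᵢ = 12 × 3.6
      = 43.2 = 43.2 mm.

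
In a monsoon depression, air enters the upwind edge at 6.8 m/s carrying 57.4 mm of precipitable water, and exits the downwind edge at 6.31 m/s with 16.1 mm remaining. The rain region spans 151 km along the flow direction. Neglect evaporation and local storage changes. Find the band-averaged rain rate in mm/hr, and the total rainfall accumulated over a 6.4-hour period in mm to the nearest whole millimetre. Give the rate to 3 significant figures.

Column moisture flux per unit crosswind length is F = V × PW.
Inflow: F_in = 6.8 × 57.4 = 390.32 mm·m/s
Outflow: F_out = 6.31 × 16.1 = 101.591 mm·m/s
Steady-state rate R = (F_in − F_out)/L = (390.32 − 101.591) / 151000 m = 1.912e-03 mm/s.
R = 1.912e-03 × 3600 = 6.88 mm/hr.
Over 6.4 h: total = 6.88 × 6.4 = 44.032 ≈ 44 mm.

R ≈ 6.88 mm/hr; total ≈ 44 mm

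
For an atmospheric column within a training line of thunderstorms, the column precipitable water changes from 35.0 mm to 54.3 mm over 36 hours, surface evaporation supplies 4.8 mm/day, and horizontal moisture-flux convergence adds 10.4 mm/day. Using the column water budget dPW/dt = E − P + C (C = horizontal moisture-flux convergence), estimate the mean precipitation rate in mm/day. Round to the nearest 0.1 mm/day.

P ≈ 2.3 mm/day

dPW/dt = (54.3 − 35.0) mm / (36/24 day) = +12.867 mm/day.
P = E + C − dPW/dt = 4.8 + (10.4) − (+12.867) = 2.3 mm/day.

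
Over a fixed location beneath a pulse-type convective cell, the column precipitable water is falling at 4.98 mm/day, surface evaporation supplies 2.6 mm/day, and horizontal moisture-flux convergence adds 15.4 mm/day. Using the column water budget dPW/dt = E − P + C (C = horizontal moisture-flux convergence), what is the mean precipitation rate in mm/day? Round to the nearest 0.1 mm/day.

dPW/dt = -4.98 mm/day.
P = E + C − dPW/dt = 2.6 + (15.4) − (-4.98) = 23.0 mm/day.

P ≈ 23.0 mm/day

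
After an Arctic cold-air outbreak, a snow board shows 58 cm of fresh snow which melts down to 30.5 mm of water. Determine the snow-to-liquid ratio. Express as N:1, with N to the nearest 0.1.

ratio ≈ 19.0

Ratio = snow depth / SWE = 580 mm / 30.5 mm = 19.0, i.e. 19.0:1.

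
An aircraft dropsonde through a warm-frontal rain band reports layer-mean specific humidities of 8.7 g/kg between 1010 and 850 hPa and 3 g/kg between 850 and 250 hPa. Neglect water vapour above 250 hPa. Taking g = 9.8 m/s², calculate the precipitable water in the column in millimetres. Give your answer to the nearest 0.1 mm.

Precipitable water is the column-integrated vapour mass per unit area: PW = (1/g) Σ q̄ Δp, with q in kg/kg and Δp in Pa (1 kg/m² of water = 1 mm).
Layer 1010–850 hPa: Δp = 160 hPa = 16000 Pa, q̄ = 0.0087 kg/kg → 0.0087 × 16000 / 9.8 = 14.20 mm
Layer 850–250 hPa: Δp = 600 hPa = 60000 Pa, q̄ = 0.003 kg/kg → 0.003 × 60000 / 9.8 = 18.37 mm
PW = 14.20 + 18.37 = 32.57 ≈ 32.6 mm.

PW ≈ 32.6 mm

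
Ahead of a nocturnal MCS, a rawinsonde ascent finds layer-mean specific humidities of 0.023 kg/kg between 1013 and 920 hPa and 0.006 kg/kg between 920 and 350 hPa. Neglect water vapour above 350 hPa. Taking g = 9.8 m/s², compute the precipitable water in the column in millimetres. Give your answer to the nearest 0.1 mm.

Precipitable water is the column-integrated vapour mass per unit area: PW = (1/g) Σ q̄ Δp, with q in kg/kg and Δp in Pa (1 kg/m² of water = 1 mm).
Layer 1013–920 hPa: Δp = 93 hPa = 9300 Pa, q̄ = 0.023 kg/kg → 0.023 × 9300 / 9.8 = 21.83 mm
Layer 920–350 hPa: Δp = 570 hPa = 57000 Pa, q̄ = 0.006 kg/kg → 0.006 × 57000 / 9.8 = 34.90 mm
PW = 21.83 + 34.90 = 56.73 ≈ 56.7 mm.

PW ≈ 56.7 mm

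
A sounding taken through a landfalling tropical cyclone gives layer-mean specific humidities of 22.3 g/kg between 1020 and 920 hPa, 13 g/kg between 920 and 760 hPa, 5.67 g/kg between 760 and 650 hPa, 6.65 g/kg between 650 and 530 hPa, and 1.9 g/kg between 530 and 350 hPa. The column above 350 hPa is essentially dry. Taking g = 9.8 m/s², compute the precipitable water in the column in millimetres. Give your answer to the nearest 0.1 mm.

Precipitable water is the column-integrated vapour mass per unit area: PW = (1/g) Σ q̄ Δp, with q in kg/kg and Δp in Pa (1 kg/m² of water = 1 mm).
Layer 1020–920 hPa: Δp = 100 hPa = 10000 Pa, q̄ = 0.0223 kg/kg → 0.0223 × 10000 / 9.8 = 22.76 mm
Layer 920–760 hPa: Δp = 160 hPa = 16000 Pa, q̄ = 0.013 kg/kg → 0.013 × 16000 / 9.8 = 21.22 mm
Layer 760–650 hPa: Δp = 110 hPa = 11000 Pa, q̄ = 0.00567 kg/kg → 0.00567 × 11000 / 9.8 = 6.36 mm
Layer 650–530 hPa: Δp = 120 hPa = 12000 Pa, q̄ = 0.00665 kg/kg → 0.00665 × 12000 / 9.8 = 8.14 mm
Layer 530–350 hPa: Δp = 180 hPa = 18000 Pa, q̄ = 0.0019 kg/kg → 0.0019 × 18000 / 9.8 = 3.49 mm
PW = 22.76 + 21.22 + 6.36 + 8.14 + 3.49 = 61.97 ≈ 62.0 mm.

PW ≈ 62.0 mm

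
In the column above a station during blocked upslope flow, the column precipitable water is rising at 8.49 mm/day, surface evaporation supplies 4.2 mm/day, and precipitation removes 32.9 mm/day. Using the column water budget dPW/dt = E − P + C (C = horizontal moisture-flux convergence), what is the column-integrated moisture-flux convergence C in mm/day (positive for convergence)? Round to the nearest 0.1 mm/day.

dPW/dt = +8.49 mm/day.
C = dPW/dt − E + P = (+8.49) − 4.2 + 32.9 = 37.2 mm/day.

C ≈ 37.2 mm/day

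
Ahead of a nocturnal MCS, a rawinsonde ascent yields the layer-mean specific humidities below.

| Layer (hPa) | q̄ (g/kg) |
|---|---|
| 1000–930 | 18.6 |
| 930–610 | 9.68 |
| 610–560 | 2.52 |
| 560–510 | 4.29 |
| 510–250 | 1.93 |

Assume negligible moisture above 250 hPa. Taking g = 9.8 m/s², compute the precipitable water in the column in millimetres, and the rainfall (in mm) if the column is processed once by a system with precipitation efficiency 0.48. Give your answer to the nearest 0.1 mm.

Precipitable water is the column-integrated vapour mass per unit area: PW = (1/g) Σ q̄ Δp, with q in kg/kg and Δp in Pa (1 kg/m² of water = 1 mm).
Layer 1000–930 hPa: Δp = 70 hPa = 7000 Pa, q̄ = 0.0186 kg/kg → 0.0186 × 7000 / 9.8 = 13.29 mm
Layer 930–610 hPa: Δp = 320 hPa = 32000 Pa, q̄ = 0.00968 kg/kg → 0.00968 × 32000 / 9.8 = 31.61 mm
Layer 610–560 hPa: Δp = 50 hPa = 5000 Pa, q̄ = 0.00252 kg/kg → 0.00252 × 5000 / 9.8 = 1.29 mm
Layer 560–510 hPa: Δp = 50 hPa = 5000 Pa, q̄ = 0.00429 kg/kg → 0.00429 × 5000 / 9.8 = 2.19 mm
Layer 510–250 hPa: Δp = 260 hPa = 26000 Pa, q̄ = 0.00193 kg/kg → 0.00193 × 26000 / 9.8 = 5.12 mm
PW = 13.29 + 31.61 + 1.29 + 2.19 + 5.12 = 53.50 ≈ 53.5 mm.
Rainfall = ε × PW = 0.48 × 53.5 = 25.7 mm.

PW ≈ 53.5 mm; rainfall ≈ 25.7 mm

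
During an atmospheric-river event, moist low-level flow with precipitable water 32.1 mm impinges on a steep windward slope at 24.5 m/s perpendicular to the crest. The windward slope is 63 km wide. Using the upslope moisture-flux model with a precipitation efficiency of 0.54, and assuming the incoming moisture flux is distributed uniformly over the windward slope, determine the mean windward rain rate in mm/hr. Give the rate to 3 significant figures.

R ≈ 24.3 mm/hr

Incoming column moisture flux per unit ridge length: F = V × PW = 24.5 × 32.1 = 786.45 mm·m/s.
Spread over the 63 km slope with efficiency ε = 0.54: R = ε·F/W = 0.54 × 786.45 / 63000 m = 6.741e-03 mm/s.
R = 6.741e-03 × 3600 = 24.3 mm/hr.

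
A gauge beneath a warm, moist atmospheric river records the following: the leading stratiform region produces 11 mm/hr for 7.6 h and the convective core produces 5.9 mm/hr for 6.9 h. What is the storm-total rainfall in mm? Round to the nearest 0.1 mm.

Total = Σ Rᵢ Δtᵢ = 11 × 7.6 + 5.9 × 6.9
      = 83.6 + 40.71 = 124.3 mm.

total ≈ 124.3 mm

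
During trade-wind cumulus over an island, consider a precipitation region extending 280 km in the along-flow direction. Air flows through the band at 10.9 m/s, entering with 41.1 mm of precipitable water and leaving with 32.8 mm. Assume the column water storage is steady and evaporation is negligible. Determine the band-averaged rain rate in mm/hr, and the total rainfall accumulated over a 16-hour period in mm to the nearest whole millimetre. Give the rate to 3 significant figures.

Column moisture flux per unit crosswind length is F = V × PW.
Inflow: F_in = 10.9 × 41.1 = 447.99 mm·m/s
Outflow: F_out = 10.9 × 32.8 = 357.52 mm·m/s
Steady-state rate R = (F_in − F_out)/L = (447.99 − 357.52) / 280000 m = 3.231e-04 mm/s.
R = 3.231e-04 × 3600 = 1.16 mm/hr.
Over 16 h: total = 1.16 × 16 = 18.56 ≈ 19 mm.

R ≈ 1.16 mm/hr; total ≈ 19 mm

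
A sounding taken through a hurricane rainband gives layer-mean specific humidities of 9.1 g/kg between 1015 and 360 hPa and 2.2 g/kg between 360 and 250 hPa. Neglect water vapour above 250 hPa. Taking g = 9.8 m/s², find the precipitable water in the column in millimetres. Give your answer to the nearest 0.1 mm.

PW ≈ 63.3 mm

Precipitable water is the column-integrated vapour mass per unit area: PW = (1/g) Σ q̄ Δp, with q in kg/kg and Δp in Pa (1 kg/m² of water = 1 mm).
Layer 1015–360 hPa: Δp = 655 hPa = 65500 Pa, q̄ = 0.0091 kg/kg → 0.0091 × 65500 / 9.8 = 60.82 mm
Layer 360–250 hPa: Δp = 110 hPa = 11000 Pa, q̄ = 0.0022 kg/kg → 0.0022 × 11000 / 9.8 = 2.47 mm
PW = 60.82 + 2.47 = 63.29 ≈ 63.3 mm.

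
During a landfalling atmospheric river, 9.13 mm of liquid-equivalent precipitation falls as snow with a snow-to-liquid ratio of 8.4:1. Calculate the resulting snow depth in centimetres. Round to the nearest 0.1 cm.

Snow depth = liquid × ratio = 9.13 mm × 8.4 = 76.692 mm = 7.7 cm.

snow depth ≈ 7.7 cm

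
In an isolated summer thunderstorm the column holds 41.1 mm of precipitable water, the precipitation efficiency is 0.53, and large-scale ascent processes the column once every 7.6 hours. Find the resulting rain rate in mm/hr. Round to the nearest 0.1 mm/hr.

Each overturning extracts ε × PW = 0.53 × 41.1 = 21.783 mm.
Rate = ε·PW / τ = 21.783 / 7.6 h = 2.9 mm/hr.

R ≈ 2.9 mm/hr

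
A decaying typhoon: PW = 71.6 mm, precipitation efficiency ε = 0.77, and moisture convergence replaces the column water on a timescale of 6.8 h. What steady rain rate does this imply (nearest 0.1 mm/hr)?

Each overturning extracts ε × PW = 0.77 × 71.6 = 55.132 mm.
Rate = ε·PW / τ = 55.132 / 6.8 h = 8.1 mm/hr.

R ≈ 8.1 mm/hr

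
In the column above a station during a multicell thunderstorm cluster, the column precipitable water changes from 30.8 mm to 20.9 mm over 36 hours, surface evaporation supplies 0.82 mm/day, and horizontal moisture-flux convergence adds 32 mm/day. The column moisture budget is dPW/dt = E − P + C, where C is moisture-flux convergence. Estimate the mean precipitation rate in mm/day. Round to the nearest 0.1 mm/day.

P ≈ 39.4 mm/day

dPW/dt = (20.9 − 30.8) mm / (36/24 day) = -6.600 mm/day.
P = E + C − dPW/dt = 0.82 + (32) − (-6.600) = 39.4 mm/day.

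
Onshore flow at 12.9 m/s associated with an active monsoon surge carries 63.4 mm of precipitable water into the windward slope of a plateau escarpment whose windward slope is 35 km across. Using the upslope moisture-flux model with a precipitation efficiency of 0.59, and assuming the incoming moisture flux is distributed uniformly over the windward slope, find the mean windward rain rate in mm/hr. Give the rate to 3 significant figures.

Incoming column moisture flux per unit ridge length: F = V × PW = 12.9 × 63.4 = 817.86 mm·m/s.
Spread over the 35 km slope with efficiency ε = 0.59: R = ε·F/W = 0.59 × 817.86 / 35000 m = 1.379e-02 mm/s.
R = 1.379e-02 × 3600 = 49.6 mm/hr.

R ≈ 49.6 mm/hr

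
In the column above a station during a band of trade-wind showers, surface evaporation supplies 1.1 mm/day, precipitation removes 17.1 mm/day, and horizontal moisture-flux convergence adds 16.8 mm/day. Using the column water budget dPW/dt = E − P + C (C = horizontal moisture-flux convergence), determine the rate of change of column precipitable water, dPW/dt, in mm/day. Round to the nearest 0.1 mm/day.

dPW/dt ≈ 0.8 mm/day

dPW/dt = E − P + C = 1.1 − 17.1 + (16.8) = 0.8 mm/day.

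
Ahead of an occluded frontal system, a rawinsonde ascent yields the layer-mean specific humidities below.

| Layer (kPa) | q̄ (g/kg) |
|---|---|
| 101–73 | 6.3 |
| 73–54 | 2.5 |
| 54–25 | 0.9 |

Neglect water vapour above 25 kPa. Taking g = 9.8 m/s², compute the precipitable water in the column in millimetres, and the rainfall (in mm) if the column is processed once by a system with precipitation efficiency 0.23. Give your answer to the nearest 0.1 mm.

PW ≈ 25.5 mm; rainfall ≈ 5.9 mm

Precipitable water is the column-integrated vapour mass per unit area: PW = (1/g) Σ q̄ Δp, with q in kg/kg and Δp in Pa (1 kg/m² of water = 1 mm).
Layer 101–73 kPa: Δp = 280 hPa = 28000 Pa, q̄ = 0.0063 kg/kg → 0.0063 × 28000 / 9.8 = 18.00 mm
Layer 73–54 kPa: Δp = 190 hPa = 19000 Pa, q̄ = 0.0025 kg/kg → 0.0025 × 19000 / 9.8 = 4.85 mm
Layer 54–25 kPa: Δp = 290 hPa = 29000 Pa, q̄ = 0.0009 kg/kg → 0.0009 × 29000 / 9.8 = 2.66 mm
PW = 18.00 + 4.85 + 2.66 = 25.51 ≈ 25.5 mm.
Rainfall = ε × PW = 0.23 × 25.5 = 5.9 mm.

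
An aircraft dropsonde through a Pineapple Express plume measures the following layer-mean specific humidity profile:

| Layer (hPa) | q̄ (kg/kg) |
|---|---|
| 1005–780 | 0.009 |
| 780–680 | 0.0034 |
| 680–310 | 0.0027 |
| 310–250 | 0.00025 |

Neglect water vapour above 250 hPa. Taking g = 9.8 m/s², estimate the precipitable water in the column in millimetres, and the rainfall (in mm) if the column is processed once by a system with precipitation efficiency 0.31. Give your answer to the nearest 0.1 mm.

Precipitable water is the column-integrated vapour mass per unit area: PW = (1/g) Σ q̄ Δp, with q in kg/kg and Δp in Pa (1 kg/m² of water = 1 mm).
Layer 1005–780 hPa: Δp = 225 hPa = 22500 Pa, q̄ = 0.009 kg/kg → 0.009 × 22500 / 9.8 = 20.66 mm
Layer 780–680 hPa: Δp = 100 hPa = 10000 Pa, q̄ = 0.0034 kg/kg → 0.0034 × 10000 / 9.8 = 3.47 mm
Layer 680–310 hPa: Δp = 370 hPa = 37000 Pa, q̄ = 0.0027 kg/kg → 0.0027 × 37000 / 9.8 = 10.19 mm
Layer 310–250 hPa: Δp = 60 hPa = 6000 Pa, q̄ = 0.00025 kg/kg → 0.00025 × 6000 / 9.8 = 0.15 mm
PW = 20.66 + 3.47 + 10.19 + 0.15 = 34.47 ≈ 34.5 mm.
Rainfall = ε × PW = 0.31 × 34.5 = 10.7 mm.

PW ≈ 34.5 mm; rainfall ≈ 10.7 mm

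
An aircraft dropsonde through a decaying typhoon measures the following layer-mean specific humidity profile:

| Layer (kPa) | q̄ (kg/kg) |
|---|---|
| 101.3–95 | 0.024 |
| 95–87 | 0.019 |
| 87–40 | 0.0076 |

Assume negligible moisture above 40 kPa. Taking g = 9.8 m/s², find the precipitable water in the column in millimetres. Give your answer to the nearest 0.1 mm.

Precipitable water is the column-integrated vapour mass per unit area: PW = (1/g) Σ q̄ Δp, with q in kg/kg and Δp in Pa (1 kg/m² of water = 1 mm).
Layer 101.3–95 kPa: Δp = 63 hPa = 6300 Pa, q̄ = 0.024 kg/kg → 0.024 × 6300 / 9.8 = 15.43 mm
Layer 95–87 kPa: Δp = 80 hPa = 8000 Pa, q̄ = 0.019 kg/kg → 0.019 × 8000 / 9.8 = 15.51 mm
Layer 87–40 kPa: Δp = 470 hPa = 47000 Pa, q̄ = 0.0076 kg/kg → 0.0076 × 47000 / 9.8 = 36.45 mm
PW = 15.43 + 15.51 + 36.45 = 67.39 ≈ 67.4 mm.

PW ≈ 67.4 mm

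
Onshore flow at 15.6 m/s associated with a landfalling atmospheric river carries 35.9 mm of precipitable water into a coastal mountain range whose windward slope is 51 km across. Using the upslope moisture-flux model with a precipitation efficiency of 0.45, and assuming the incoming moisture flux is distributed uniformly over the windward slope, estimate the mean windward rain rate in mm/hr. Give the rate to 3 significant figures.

R ≈ 17.8 mm/hr

Incoming column moisture flux per unit ridge length: F = V × PW = 15.6 × 35.9 = 560.04 mm·m/s.
Spread over the 51 km slope with efficiency ε = 0.45: R = ε·F/W = 0.45 × 560.04 / 51000 m = 4.942e-03 mm/s.
R = 4.942e-03 × 3600 = 17.8 mm/hr.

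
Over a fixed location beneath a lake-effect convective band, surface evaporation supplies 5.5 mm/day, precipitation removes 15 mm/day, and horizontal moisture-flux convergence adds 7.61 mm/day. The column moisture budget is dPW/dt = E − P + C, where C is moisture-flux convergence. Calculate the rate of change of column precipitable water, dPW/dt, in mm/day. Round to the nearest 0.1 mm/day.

dPW/dt = E − P + C = 5.5 − 15 + (7.61) = -1.9 mm/day.

dPW/dt ≈ -1.9 mm/day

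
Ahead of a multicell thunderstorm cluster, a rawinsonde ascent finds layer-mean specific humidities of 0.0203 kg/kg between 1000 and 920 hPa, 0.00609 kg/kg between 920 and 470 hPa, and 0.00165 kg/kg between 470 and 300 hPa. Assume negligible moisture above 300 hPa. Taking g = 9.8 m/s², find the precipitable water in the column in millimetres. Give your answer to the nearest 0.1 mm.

PW ≈ 47.4 mm

Precipitable water is the column-integrated vapour mass per unit area: PW = (1/g) Σ q̄ Δp, with q in kg/kg and Δp in Pa (1 kg/m² of water = 1 mm).
Layer 1000–920 hPa: Δp = 80 hPa = 8000 Pa, q̄ = 0.0203 kg/kg → 0.0203 × 8000 / 9.8 = 16.57 mm
Layer 920–470 hPa: Δp = 450 hPa = 45000 Pa, q̄ = 0.00609 kg/kg → 0.00609 × 45000 / 9.8 = 27.96 mm
Layer 470–300 hPa: Δp = 170 hPa = 17000 Pa, q̄ = 0.00165 kg/kg → 0.00165 × 17000 / 9.8 = 2.86 mm
PW = 16.57 + 27.96 + 2.86 = 47.39 ≈ 47.4 mm.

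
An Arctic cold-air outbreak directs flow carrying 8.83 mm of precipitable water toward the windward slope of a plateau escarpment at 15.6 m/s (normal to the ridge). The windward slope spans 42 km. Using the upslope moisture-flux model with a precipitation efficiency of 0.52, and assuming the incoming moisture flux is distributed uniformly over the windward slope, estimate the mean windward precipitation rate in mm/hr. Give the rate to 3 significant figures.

Incoming column moisture flux per unit ridge length: F = V × PW = 15.6 × 8.83 = 137.748 mm·m/s.
Spread over the 42 km slope with efficiency ε = 0.52: R = ε·F/W = 0.52 × 137.748 / 42000 m = 1.705e-03 mm/s.
R = 1.705e-03 × 3600 = 6.14 mm/hr.

R ≈ 6.14 mm/hr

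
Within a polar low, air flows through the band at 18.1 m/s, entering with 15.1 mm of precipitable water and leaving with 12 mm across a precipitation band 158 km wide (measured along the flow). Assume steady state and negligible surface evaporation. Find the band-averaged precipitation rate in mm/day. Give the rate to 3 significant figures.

Column moisture flux per unit crosswind length is F = V × PW.
Inflow: F_in = 18.1 × 15.1 = 273.31 mm·m/s
Outflow: F_out = 18.1 × 12 = 217.2 mm·m/s
Steady-state rate R = (F_in − F_out)/L = (273.31 − 217.2) / 158000 m = 3.551e-04 mm/s.
R = 3.551e-04 × 3600 × 24 = 30.7 mm/day.

R ≈ 30.7 mm/day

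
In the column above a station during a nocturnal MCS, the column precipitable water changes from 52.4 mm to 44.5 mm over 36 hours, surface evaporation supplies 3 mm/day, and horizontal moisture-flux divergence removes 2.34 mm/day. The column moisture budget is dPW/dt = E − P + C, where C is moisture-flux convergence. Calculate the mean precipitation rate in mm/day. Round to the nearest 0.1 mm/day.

P ≈ 5.9 mm/day

dPW/dt = (44.5 − 52.4) mm / (36/24 day) = -5.267 mm/day.
P = E + C − dPW/dt = 3 + (-2.34) − (-5.267) = 5.9 mm/day.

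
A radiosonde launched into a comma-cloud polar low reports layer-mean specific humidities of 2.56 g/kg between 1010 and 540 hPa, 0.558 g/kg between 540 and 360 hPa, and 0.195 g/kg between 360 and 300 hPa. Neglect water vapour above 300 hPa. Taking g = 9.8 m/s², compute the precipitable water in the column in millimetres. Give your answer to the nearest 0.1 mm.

Precipitable water is the column-integrated vapour mass per unit area: PW = (1/g) Σ q̄ Δp, with q in kg/kg and Δp in Pa (1 kg/m² of water = 1 mm).
Layer 1010–540 hPa: Δp = 470 hPa = 47000 Pa, q̄ = 0.00256 kg/kg → 0.00256 × 47000 / 9.8 = 12.28 mm
Layer 540–360 hPa: Δp = 180 hPa = 18000 Pa, q̄ = 0.000558 kg/kg → 0.000558 × 18000 / 9.8 = 1.02 mm
Layer 360–300 hPa: Δp = 60 hPa = 6000 Pa, q̄ = 0.000195 kg/kg → 0.000195 × 6000 / 9.8 = 0.12 mm
PW = 12.28 + 1.02 + 0.12 = 13.42 ≈ 13.4 mm.

PW ≈ 13.4 mm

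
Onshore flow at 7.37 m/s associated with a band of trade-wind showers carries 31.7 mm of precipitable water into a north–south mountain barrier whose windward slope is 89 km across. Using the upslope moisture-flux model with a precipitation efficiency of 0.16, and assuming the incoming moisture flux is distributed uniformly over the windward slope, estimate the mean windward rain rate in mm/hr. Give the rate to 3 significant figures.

Incoming column moisture flux per unit ridge length: F = V × PW = 7.37 × 31.7 = 233.629 mm·m/s.
Spread over the 89 km slope with efficiency ε = 0.16: R = ε·F/W = 0.16 × 233.629 / 89000 m = 4.200e-04 mm/s.
R = 4.200e-04 × 3600 = 1.51 mm/hr.

R ≈ 1.51 mm/hr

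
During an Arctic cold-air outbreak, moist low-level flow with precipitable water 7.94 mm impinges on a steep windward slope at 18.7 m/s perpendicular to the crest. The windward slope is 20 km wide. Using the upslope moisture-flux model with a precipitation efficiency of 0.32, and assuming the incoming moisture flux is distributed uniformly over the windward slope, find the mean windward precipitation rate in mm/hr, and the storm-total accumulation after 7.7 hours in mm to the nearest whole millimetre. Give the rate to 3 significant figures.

Incoming column moisture flux per unit ridge length: F = V × PW = 18.7 × 7.94 = 148.478 mm·m/s.
Spread over the 20 km slope with efficiency ε = 0.32: R = ε·F/W = 0.32 × 148.478 / 20000 m = 2.376e-03 mm/s.
R = 2.376e-03 × 3600 = 8.55 mm/hr.
Over 7.7 h: total = 8.55 × 7.7 = 65.835 ≈ 66 mm.

R ≈ 8.55 mm/hr; total ≈ 66 mm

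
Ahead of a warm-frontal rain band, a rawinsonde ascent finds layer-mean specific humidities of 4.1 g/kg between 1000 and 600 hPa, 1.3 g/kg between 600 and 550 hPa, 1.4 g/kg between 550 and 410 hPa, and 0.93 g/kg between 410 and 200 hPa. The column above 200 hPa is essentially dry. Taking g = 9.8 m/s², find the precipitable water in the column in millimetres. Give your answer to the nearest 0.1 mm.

Precipitable water is the column-integrated vapour mass per unit area: PW = (1/g) Σ q̄ Δp, with q in kg/kg and Δp in Pa (1 kg/m² of water = 1 mm).
Layer 1000–600 hPa: Δp = 400 hPa = 40000 Pa, q̄ = 0.0041 kg/kg → 0.0041 × 40000 / 9.8 = 16.73 mm
Layer 600–550 hPa: Δp = 50 hPa = 5000 Pa, q̄ = 0.0013 kg/kg → 0.0013 × 5000 / 9.8 = 0.66 mm
Layer 550–410 hPa: Δp = 140 hPa = 14000 Pa, q̄ = 0.0014 kg/kg → 0.0014 × 14000 / 9.8 = 2.00 mm
Layer 410–200 hPa: Δp = 210 hPa = 21000 Pa, q̄ = 0.00093 kg/kg → 0.00093 × 21000 / 9.8 = 1.99 mm
PW = 16.73 + 0.66 + 2.00 + 1.99 = 21.38 ≈ 21.4 mm.

PW ≈ 21.4 mm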